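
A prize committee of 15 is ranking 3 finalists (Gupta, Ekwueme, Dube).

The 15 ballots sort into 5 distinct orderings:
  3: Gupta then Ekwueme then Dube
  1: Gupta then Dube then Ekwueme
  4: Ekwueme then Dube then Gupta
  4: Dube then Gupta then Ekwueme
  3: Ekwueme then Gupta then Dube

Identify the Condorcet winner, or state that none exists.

Head-to-head results (15 jurors):
Gupta–Ekwueme: Gupta 8–7.
Gupta vs Dube: Dube, 8–7.
Ekwueme–Dube: Ekwueme 10–5.
Every nominee loses at least once (Gupta loses to Dube; Ekwueme loses to Gupta; Dube loses to Ekwueme). The majority relation contains the cycle Gupta → Ekwueme → Dube → Gupta, so there is no Condorcet winner.

none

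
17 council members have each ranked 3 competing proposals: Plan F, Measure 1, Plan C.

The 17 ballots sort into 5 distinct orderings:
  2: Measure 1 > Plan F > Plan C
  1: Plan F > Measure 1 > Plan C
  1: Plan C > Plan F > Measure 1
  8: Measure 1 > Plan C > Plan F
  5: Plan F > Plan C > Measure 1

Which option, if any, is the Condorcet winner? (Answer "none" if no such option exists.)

Check each pair by majority over 17 ballots:
Plan F vs Measure 1: Measure 1 wins 10–7.
Plan F–Plan C: Plan C 9–8.
Measure 1–Plan C: Measure 1 11–6.
Only Measure 1 has no losses; Measure 1 is the Condorcet winner.

Measure 1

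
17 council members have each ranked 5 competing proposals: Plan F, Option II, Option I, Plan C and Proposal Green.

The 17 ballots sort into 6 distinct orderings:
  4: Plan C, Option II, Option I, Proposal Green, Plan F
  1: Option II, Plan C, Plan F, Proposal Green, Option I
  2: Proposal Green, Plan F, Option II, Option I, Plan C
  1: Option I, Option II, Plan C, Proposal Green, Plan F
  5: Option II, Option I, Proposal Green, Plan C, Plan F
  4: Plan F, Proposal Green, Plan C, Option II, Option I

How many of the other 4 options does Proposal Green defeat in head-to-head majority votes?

2

Proposal Green against each rival (17 council members):
Proposal Green–Plan F: Proposal Green 12–5.
Proposal Green vs Option II: 6 to 11, Option II.
Proposal Green vs Option I: Option I, 10–7.
Proposal Green vs Plan C: Proposal Green, 11–6.
Proposal Green beats Plan F, Plan C; loses to Option II, Option I — 2 pairwise wins.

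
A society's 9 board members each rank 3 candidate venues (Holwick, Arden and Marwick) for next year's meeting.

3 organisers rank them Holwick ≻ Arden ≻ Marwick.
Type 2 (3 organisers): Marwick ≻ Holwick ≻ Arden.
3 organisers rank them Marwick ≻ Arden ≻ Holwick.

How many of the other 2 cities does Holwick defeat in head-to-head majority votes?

1

Holwick against each rival (9 organisers):
Holwick vs Arden: Holwick is ranked higher on 3+3 = 6 ballots, Arden on 3. Holwick wins 6–3.
Holwick vs Marwick: Holwick preferred on 3 ballots; Marwick wins 6–3.
Holwick beats Arden; loses to Marwick — 1 pairwise win.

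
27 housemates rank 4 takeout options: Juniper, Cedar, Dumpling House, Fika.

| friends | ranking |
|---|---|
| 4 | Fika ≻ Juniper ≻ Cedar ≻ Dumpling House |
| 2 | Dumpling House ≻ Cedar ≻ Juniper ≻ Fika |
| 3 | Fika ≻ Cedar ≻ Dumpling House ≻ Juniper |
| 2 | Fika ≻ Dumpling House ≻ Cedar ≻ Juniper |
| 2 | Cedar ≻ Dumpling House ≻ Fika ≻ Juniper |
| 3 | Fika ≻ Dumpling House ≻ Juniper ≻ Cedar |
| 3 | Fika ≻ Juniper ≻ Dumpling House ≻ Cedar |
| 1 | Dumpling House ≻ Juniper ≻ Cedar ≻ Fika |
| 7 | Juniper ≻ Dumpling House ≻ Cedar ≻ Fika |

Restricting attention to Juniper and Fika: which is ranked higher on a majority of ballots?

Fika

Ballots ranking Juniper above Fika: 2 + 1 + 7 = 10.
Ballots ranking Fika above Juniper: 27 − 10 = 17.
Fika wins the head-to-head 17–10.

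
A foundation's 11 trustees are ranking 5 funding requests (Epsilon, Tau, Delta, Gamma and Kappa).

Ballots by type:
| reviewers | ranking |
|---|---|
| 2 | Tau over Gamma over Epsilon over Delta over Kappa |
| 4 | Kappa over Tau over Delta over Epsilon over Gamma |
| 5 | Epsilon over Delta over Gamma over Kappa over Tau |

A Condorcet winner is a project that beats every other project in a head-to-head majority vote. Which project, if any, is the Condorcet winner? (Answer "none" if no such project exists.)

Pairwise majorities:
Epsilon vs Tau: 5 to 6, Tau.
Epsilon vs Delta: 7 to 4, Epsilon.
Epsilon–Gamma: Epsilon 9–2.
Epsilon vs Kappa: 7 to 4, Epsilon.
Tau vs Delta: Tau, 6–5.
Tau vs Gamma: 2+4 = 6 for Tau, 5 for Gamma — Tau by 6–5.
Tau vs Kappa: Kappa wins 9–2.
Delta–Gamma: Delta 9–2.
Delta vs Kappa: Delta wins 7–4.
Gamma vs Kappa: Gamma wins 7–4.
Each project drops at least one matchup (Epsilon loses to Tau; Tau loses to Kappa; Delta loses to Epsilon; Gamma loses to Epsilon; Kappa loses to Epsilon); the cycle Epsilon > Kappa > Tau > Epsilon rules out a Condorcet winner.

none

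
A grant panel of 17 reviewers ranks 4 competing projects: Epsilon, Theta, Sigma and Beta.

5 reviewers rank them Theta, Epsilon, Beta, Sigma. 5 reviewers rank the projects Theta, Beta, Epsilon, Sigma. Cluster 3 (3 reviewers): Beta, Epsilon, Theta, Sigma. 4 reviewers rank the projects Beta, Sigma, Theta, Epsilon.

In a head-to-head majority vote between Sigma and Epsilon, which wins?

Ballots ranking Sigma above Epsilon: 4.
Ballots ranking Epsilon above Sigma: 17 − 4 = 13.
Epsilon wins the head-to-head 13–4.

Epsilon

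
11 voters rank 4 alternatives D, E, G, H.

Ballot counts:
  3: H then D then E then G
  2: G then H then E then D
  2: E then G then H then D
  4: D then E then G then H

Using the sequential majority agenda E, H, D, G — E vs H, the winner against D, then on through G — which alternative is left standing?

Round 1: E vs H — 6–5, E advances.
Round 2: E vs D — 4–7, D advances.
Round 3: D vs G — 7–4, D advances.
D survives the agenda.

D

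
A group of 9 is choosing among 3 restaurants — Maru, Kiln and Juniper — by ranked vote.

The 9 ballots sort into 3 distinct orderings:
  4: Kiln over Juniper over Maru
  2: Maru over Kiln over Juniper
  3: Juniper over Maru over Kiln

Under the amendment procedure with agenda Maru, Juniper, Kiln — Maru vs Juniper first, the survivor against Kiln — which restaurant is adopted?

Kiln

Round 1: Maru vs Juniper — 2–7, Juniper advances.
Round 2: Juniper vs Kiln — 3–6, Kiln advances.
Kiln survives the agenda.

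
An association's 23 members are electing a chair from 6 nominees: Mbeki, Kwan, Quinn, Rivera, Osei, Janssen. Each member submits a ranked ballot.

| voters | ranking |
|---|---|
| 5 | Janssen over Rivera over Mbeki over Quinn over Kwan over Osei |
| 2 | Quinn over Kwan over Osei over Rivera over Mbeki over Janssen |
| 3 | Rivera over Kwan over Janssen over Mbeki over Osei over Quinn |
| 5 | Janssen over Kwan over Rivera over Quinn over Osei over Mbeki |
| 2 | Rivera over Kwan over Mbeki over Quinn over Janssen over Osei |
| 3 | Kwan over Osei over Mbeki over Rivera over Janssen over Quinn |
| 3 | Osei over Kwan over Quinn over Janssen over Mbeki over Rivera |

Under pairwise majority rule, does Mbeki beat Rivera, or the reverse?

Ballots ranking Mbeki above Rivera: 3 + 3 = 6.
Ballots ranking Rivera above Mbeki: 23 − 6 = 17.
Rivera wins the head-to-head 17–6.

Rivera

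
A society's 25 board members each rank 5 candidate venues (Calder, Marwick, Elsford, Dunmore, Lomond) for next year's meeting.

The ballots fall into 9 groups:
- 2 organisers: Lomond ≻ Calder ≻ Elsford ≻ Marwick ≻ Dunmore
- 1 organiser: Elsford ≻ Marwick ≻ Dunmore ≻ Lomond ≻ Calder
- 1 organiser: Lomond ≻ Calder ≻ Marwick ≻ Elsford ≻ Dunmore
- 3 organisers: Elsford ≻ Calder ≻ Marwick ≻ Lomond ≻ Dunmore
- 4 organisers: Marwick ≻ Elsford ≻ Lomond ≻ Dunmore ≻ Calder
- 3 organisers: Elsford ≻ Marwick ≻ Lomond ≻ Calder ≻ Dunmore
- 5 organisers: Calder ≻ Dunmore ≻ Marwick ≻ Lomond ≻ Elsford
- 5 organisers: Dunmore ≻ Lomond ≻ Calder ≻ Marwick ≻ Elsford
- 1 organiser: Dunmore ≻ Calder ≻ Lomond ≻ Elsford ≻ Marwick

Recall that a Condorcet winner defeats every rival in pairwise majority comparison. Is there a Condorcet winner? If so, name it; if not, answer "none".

none

Check each pair by majority over 25 ballots:
Calder vs Marwick: Calder wins 17–8.
Calder–Elsford: Calder 14–11.
Calder–Dunmore: Calder 14–11.
Calder vs Lomond: Lomond, 16–9.
Marwick–Elsford: Marwick 15–10.
Marwick vs Dunmore: Marwick wins 14–11.
Marwick vs Lomond: Marwick, 16–9.
Elsford vs Dunmore: Elsford, 14–11.
Elsford vs Lomond: Lomond wins 14–11.
Dunmore vs Lomond: Lomond wins 13–12.
No city is unbeaten: Calder loses to Lomond; Marwick loses to Calder; Elsford loses to Calder; Dunmore loses to Calder; Lomond loses to Marwick. In particular Calder > Marwick > Lomond > Calder is a majority cycle — no Condorcet winner exists.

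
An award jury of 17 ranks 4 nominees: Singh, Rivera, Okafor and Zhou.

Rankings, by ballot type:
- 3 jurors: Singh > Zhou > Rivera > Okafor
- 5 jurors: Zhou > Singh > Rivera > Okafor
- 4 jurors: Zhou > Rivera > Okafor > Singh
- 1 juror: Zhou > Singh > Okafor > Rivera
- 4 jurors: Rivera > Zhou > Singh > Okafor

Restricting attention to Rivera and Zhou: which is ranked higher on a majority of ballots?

Zhou

Ballots ranking Rivera above Zhou: 4.
Ballots ranking Zhou above Rivera: 17 − 4 = 13.
Zhou wins the head-to-head 13–4.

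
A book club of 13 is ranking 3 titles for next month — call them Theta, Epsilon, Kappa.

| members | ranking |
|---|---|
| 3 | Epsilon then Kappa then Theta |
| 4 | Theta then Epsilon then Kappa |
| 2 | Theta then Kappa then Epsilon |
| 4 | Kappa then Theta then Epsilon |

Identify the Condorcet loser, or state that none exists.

Pairwise majorities:
Theta–Epsilon: Theta 10–3.
Theta vs Kappa: 4+2 = 6 for Theta, 7 for Kappa — Kappa by 7–6.
Epsilon vs Kappa: Epsilon, 7–6.
Every book wins at least one matchup (Theta beats Epsilon; Epsilon beats Kappa; Kappa beats Theta), so there is no Condorcet loser.

none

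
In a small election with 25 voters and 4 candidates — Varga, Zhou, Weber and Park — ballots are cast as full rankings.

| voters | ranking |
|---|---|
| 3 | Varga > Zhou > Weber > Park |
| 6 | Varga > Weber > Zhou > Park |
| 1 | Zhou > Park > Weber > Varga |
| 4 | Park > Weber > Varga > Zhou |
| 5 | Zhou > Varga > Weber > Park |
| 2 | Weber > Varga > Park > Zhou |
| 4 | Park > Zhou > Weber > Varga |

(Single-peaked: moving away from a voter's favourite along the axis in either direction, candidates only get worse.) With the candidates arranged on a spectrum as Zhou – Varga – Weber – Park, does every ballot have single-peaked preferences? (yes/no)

Axis positions: Zhou=1, Varga=2, Weber=3, Park=4.
Faction 1 (peak Varga at position 2): ranking walks positions 2-1-3-4, expanding outward from the peak — single-peaked.
Faction 2 (peak Varga at position 2): ranking walks positions 2-3-1-4, expanding outward from the peak — single-peaked.
Faction 3: ranking walks positions 1-4-3-2; Park is ranked above Varga even though Varga lies between Park and the peak Zhou on the axis — preferences dip and rise again. Not single-peaked.
Faction 4 (peak Park at position 4): ranking walks positions 4-3-2-1, expanding outward from the peak — single-peaked.
Faction 5 (peak Zhou at position 1): ranking walks positions 1-2-3-4, expanding outward from the peak — single-peaked.
Faction 6 (peak Weber at position 3): ranking walks positions 3-2-4-1, expanding outward from the peak — single-peaked.
Faction 7: ranking walks positions 4-1-3-2; Zhou is ranked above Weber even though Weber lies between Zhou and the peak Park on the axis — preferences dip and rise again. Not single-peaked.
Faction 3 violates single-peakedness, so the profile is not single-peaked on this axis.

no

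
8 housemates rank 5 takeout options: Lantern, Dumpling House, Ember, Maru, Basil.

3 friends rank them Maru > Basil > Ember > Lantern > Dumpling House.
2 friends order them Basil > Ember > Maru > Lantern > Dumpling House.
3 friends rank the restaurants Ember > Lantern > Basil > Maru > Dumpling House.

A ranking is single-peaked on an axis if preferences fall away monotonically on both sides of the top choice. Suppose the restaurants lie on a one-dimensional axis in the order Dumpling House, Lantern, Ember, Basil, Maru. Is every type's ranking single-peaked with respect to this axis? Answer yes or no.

yes

Axis positions: Dumpling House=1, Lantern=2, Ember=3, Basil=4, Maru=5.
Type 1 (peak Maru at position 5): ranking walks positions 5-4-3-2-1, expanding outward from the peak — single-peaked.
Type 2 (peak Basil at position 4): ranking walks positions 4-3-5-2-1, expanding outward from the peak — single-peaked.
Type 3 (peak Ember at position 3): ranking walks positions 3-2-4-5-1, expanding outward from the peak — single-peaked.
Every ranking is single-peaked on this axis.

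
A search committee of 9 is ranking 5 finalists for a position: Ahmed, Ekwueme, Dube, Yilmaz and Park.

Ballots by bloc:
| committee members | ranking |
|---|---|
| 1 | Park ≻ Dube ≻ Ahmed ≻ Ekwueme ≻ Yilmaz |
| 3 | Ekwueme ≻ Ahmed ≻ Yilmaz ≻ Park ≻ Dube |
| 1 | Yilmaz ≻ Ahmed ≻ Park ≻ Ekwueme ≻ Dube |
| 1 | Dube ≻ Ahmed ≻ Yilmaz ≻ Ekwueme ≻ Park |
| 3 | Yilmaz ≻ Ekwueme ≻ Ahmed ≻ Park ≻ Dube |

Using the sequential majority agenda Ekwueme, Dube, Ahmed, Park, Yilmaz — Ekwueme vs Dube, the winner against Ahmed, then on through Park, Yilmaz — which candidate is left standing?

Yilmaz

Round 1: Ekwueme vs Dube — 7–2, Ekwueme advances.
Round 2: Ekwueme vs Ahmed — 6–3, Ekwueme advances.
Round 3: Ekwueme vs Park — 7–2, Ekwueme advances.
Round 4: Ekwueme vs Yilmaz — 4–5, Yilmaz advances.
Yilmaz survives the agenda.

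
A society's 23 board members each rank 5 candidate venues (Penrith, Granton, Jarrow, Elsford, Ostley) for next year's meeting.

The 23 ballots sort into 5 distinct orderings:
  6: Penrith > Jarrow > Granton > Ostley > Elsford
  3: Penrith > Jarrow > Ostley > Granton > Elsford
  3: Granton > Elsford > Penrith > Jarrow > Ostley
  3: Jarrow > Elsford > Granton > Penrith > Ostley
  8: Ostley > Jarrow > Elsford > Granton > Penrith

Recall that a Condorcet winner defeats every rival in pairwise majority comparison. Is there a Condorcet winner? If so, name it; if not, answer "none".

none

Head-to-head results (23 organisers):
Penrith vs Granton: Penrith preferred on 6+3 = 9 ballots; Granton wins 14–9.
Penrith vs Jarrow: Penrith preferred on 6+3+3 = 12 ballots; Penrith wins 12–11.
Penrith vs Elsford: Penrith preferred on 6+3 = 9 ballots; Elsford wins 14–9.
Penrith vs Ostley: 6+3+3+3 = 15 for Penrith, 8 for Ostley — Penrith by 15–8.
Granton–Jarrow: Jarrow 20–3.
Granton vs Elsford: Granton, 12–11.
Granton vs Ostley: Granton is ranked higher on 6+3+3 = 12 ballots, Ostley on 11. Granton wins 12–11.
Jarrow vs Elsford: Jarrow, 20–3.
Jarrow vs Ostley: Jarrow, 15–8.
Elsford vs Ostley: 3+3 = 6 for Elsford, 17 for Ostley — Ostley by 17–6.
Each city drops at least one matchup (Penrith loses to Granton; Granton loses to Jarrow; Jarrow loses to Penrith; Elsford loses to Granton; Ostley loses to Penrith); the cycle Penrith > Jarrow > Granton > Penrith rules out a Condorcet winner.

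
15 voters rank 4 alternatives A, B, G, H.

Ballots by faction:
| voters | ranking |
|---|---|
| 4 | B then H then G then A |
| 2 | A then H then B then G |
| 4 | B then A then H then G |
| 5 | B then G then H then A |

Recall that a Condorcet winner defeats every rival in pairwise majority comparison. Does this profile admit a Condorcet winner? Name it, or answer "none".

B

Pairwise majorities:
A vs B: A is ranked higher on 2 ballots, B on 13. B wins 13–2.
A vs G: 6 to 9, G.
A vs H: H, 9–6.
B vs G: 4+2+4+5 = 15 for B, 0 for G — B by 15–0.
B vs H: B preferred on 4+4+5 = 13 ballots; B wins 13–2.
G vs H: G is ranked higher on 5 ballots, H on 10. H wins 10–5.
B wins every pairwise contest, so B is the Condorcet winner.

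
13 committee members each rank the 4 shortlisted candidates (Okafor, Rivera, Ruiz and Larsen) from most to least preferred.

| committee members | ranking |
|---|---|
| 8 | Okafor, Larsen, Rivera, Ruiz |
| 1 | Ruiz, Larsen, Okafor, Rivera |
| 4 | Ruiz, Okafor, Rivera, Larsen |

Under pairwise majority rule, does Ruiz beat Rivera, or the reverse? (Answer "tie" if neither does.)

Rivera

Ballots ranking Ruiz above Rivera: 1 + 4 = 5.
Ballots ranking Rivera above Ruiz: 13 − 5 = 8.
Rivera wins the head-to-head 8–5.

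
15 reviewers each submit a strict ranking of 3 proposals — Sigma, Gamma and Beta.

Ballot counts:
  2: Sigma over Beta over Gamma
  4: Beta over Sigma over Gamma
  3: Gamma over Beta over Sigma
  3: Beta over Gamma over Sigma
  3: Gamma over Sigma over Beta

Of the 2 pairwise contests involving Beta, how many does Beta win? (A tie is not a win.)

Beta against each rival (15 reviewers):
Beta vs Sigma: 4+3+3 = 10 for Beta, 5 for Sigma — Beta by 10–5.
Beta vs Gamma: 9 to 6, Beta.
Beta beats Sigma, Gamma — 2 pairwise wins.

2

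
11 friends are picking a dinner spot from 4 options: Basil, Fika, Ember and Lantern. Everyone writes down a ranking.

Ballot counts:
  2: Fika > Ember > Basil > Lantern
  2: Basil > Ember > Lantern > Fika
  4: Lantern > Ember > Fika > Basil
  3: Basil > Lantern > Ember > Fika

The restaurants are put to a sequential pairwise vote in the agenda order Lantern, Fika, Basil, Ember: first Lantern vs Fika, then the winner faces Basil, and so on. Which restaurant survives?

Ember

Round 1: Lantern vs Fika — 9–2, Lantern advances.
Round 2: Lantern vs Basil — 4–7, Basil advances.
Round 3: Basil vs Ember — 5–6, Ember advances.
Ember survives the agenda.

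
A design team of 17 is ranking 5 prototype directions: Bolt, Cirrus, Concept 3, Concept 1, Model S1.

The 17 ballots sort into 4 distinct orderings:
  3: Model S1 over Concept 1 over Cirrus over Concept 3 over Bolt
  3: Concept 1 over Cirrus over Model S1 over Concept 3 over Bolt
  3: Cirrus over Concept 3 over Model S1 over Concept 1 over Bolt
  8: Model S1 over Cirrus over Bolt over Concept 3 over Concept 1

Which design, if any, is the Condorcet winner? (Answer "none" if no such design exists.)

Check each pair by majority over 17 ballots:
Bolt vs Cirrus: Bolt preferred on 0 ballots; Cirrus wins 17–0.
Bolt vs Concept 3: 8 for Bolt, 9 for Concept 3 — Concept 3 by 9–8.
Bolt vs Concept 1: Bolt is ranked higher on 8 ballots, Concept 1 on 9. Concept 1 wins 9–8.
Bolt vs Model S1: Bolt is ranked higher on 0 ballots, Model S1 on 17. Model S1 wins 17–0.
Cirrus vs Concept 3: 3+3+3+8 = 17 for Cirrus, 0 for Concept 3 — Cirrus by 17–0.
Cirrus vs Concept 1: 3+8 = 11 for Cirrus, 6 for Concept 1 — Cirrus by 11–6.
Cirrus vs Model S1: 6 to 11, Model S1.
Concept 3 vs Concept 1: 11 to 6, Concept 3.
Concept 3 vs Model S1: Concept 3 preferred on 3 ballots; Model S1 wins 14–3.
Concept 1 vs Model S1: 3 for Concept 1, 14 for Model S1 — Model S1 by 14–3.
Model S1 beats each of Bolt, Cirrus, Concept 3, Concept 1 — Model S1 is the Condorcet winner.

Model S1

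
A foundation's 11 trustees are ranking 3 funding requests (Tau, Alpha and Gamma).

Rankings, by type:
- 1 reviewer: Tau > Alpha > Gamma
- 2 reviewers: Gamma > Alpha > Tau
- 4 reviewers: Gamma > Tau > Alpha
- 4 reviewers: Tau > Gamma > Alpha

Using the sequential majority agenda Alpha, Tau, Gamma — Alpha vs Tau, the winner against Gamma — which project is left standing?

Round 1: Alpha vs Tau — 2–9, Tau advances.
Round 2: Tau vs Gamma — 5–6, Gamma advances.
The agenda winner is Gamma.

Gamma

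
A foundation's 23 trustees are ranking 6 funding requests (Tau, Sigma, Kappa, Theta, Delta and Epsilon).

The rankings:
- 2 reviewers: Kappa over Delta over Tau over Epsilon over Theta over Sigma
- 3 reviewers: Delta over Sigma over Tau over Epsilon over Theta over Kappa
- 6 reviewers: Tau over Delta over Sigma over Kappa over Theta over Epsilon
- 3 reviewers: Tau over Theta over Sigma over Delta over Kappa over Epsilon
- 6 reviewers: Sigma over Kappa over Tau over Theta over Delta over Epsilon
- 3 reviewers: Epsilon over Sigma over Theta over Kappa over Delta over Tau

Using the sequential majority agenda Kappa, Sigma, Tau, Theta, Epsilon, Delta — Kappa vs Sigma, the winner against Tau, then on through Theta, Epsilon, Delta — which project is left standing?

Sigma

Round 1: Kappa vs Sigma — 2–21, Sigma advances.
Round 2: Sigma vs Tau — 12–11, Sigma advances.
Round 3: Sigma vs Theta — 18–5, Sigma advances.
Round 4: Sigma vs Epsilon — 18–5, Sigma advances.
Round 5: Sigma vs Delta — 12–11, Sigma advances.
The agenda winner is Sigma.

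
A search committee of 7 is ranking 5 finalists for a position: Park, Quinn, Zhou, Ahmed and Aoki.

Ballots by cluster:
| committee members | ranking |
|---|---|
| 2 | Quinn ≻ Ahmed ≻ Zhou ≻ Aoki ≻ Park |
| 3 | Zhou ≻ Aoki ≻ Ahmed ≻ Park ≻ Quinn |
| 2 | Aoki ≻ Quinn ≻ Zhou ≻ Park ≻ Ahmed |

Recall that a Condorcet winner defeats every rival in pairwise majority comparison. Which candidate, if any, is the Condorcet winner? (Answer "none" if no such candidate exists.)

none

Head-to-head results (7 committee members):
Park vs Quinn: 3 for Park, 4 for Quinn — Quinn by 4–3.
Park vs Zhou: 0 for Park, 7 for Zhou — Zhou by 7–0.
Park vs Ahmed: 2 to 5, Ahmed.
Park vs Aoki: 0 for Park, 7 for Aoki — Aoki by 7–0.
Quinn vs Zhou: 2+2 = 4 for Quinn, 3 for Zhou — Quinn by 4–3.
Quinn vs Ahmed: 4 to 3, Quinn.
Quinn vs Aoki: 2 for Quinn, 5 for Aoki — Aoki by 5–2.
Zhou vs Ahmed: 5 to 2, Zhou.
Zhou vs Aoki: 5 to 2, Zhou.
Ahmed vs Aoki: Ahmed is ranked higher on 2 ballots, Aoki on 5. Aoki wins 5–2.
Each candidate drops at least one matchup (Park loses to Quinn; Quinn loses to Aoki; Zhou loses to Quinn; Ahmed loses to Quinn; Aoki loses to Zhou); the cycle Quinn > Zhou > Aoki > Quinn rules out a Condorcet winner.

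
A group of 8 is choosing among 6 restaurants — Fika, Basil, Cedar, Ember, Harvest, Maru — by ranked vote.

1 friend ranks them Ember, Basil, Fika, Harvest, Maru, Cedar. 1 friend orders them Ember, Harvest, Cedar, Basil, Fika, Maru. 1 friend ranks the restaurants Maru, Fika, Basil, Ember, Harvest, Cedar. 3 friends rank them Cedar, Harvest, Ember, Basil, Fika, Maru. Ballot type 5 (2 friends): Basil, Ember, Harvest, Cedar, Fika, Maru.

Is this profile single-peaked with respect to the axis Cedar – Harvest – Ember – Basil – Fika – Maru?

yes

Axis positions: Cedar=1, Harvest=2, Ember=3, Basil=4, Fika=5, Maru=6.
Ballot type 1 (peak Ember at position 3): ranking walks positions 3-4-5-2-6-1, expanding outward from the peak — single-peaked.
Ballot type 2 (peak Ember at position 3): ranking walks positions 3-2-1-4-5-6, expanding outward from the peak — single-peaked.
Ballot type 3 (peak Maru at position 6): ranking walks positions 6-5-4-3-2-1, expanding outward from the peak — single-peaked.
Ballot type 4 (peak Cedar at position 1): ranking walks positions 1-2-3-4-5-6, expanding outward from the peak — single-peaked.
Ballot type 5 (peak Basil at position 4): ranking walks positions 4-3-2-1-5-6, expanding outward from the peak — single-peaked.
Every ranking is single-peaked on this axis.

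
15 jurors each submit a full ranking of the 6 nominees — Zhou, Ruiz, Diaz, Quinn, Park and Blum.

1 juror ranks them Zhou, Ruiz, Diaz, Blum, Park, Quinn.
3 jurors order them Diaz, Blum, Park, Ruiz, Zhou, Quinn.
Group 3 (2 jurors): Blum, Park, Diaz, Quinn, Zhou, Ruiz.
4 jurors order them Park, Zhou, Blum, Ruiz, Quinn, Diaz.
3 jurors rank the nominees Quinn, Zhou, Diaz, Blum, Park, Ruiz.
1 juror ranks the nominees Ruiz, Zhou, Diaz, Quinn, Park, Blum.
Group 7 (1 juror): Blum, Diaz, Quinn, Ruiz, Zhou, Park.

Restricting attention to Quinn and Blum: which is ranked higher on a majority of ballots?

Blum

Ballots ranking Quinn above Blum: 3 + 1 = 4.
Ballots ranking Blum above Quinn: 15 − 4 = 11.
Blum wins the head-to-head 11–4.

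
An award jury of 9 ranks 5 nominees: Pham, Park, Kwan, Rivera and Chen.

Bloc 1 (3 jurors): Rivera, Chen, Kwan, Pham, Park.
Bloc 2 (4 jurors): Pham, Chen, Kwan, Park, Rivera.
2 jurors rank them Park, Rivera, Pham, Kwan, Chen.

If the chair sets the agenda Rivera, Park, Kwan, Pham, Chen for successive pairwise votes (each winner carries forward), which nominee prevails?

Pham

Round 1: Rivera vs Park — 3–6, Park advances.
Round 2: Park vs Kwan — 2–7, Kwan advances.
Round 3: Kwan vs Pham — 3–6, Pham advances.
Round 4: Pham vs Chen — 6–3, Pham advances.
Pham survives the agenda.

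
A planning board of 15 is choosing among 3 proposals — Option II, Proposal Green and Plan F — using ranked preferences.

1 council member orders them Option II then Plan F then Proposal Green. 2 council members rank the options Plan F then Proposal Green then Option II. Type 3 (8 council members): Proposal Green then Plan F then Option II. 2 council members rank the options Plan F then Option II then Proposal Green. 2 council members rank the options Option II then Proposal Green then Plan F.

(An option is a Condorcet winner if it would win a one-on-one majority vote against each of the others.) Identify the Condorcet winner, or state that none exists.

Proposal Green

Head-to-head results (15 council members):
Option II vs Proposal Green: Option II is ranked higher on 1+2+2 = 5 ballots, Proposal Green on 10. Proposal Green wins 10–5.
Option II vs Plan F: Plan F wins 12–3.
Proposal Green vs Plan F: Proposal Green preferred on 8+2 = 10 ballots; Proposal Green wins 10–5.
Proposal Green defeats every rival head-to-head and is the Condorcet winner.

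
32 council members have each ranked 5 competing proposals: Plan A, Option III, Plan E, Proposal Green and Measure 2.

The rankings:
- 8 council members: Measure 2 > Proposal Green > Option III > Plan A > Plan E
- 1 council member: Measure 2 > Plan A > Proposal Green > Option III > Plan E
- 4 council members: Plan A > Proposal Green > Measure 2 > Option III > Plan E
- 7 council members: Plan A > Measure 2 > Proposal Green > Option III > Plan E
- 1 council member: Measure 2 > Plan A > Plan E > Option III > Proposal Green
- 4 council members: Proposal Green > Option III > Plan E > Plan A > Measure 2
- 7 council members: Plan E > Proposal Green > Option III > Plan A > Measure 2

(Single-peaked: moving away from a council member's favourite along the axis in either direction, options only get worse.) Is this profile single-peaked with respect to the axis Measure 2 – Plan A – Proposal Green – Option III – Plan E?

Axis positions: Measure 2=1, Plan A=2, Proposal Green=3, Option III=4, Plan E=5.
Group 1: ranking walks positions 1-3-4-2-5; Proposal Green is ranked above Plan A even though Plan A lies between Proposal Green and the peak Measure 2 on the axis — preferences dip and rise again. Not single-peaked.
Group 2 (peak Measure 2 at position 1): ranking walks positions 1-2-3-4-5, expanding outward from the peak — single-peaked.
Group 3 (peak Plan A at position 2): ranking walks positions 2-3-1-4-5, expanding outward from the peak — single-peaked.
Group 4 (peak Plan A at position 2): ranking walks positions 2-1-3-4-5, expanding outward from the peak — single-peaked.
Group 5: ranking walks positions 1-2-5-4-3; Plan E is ranked above Proposal Green even though Proposal Green lies between Plan E and the peak Measure 2 on the axis — preferences dip and rise again. Not single-peaked.
Group 6 (peak Proposal Green at position 3): ranking walks positions 3-4-5-2-1, expanding outward from the peak — single-peaked.
Group 7: ranking walks positions 5-3-4-2-1; Proposal Green is ranked above Option III even though Option III lies between Proposal Green and the peak Plan E on the axis — preferences dip and rise again. Not single-peaked.
Group 1 violates single-peakedness, so the profile is not single-peaked on this axis.

no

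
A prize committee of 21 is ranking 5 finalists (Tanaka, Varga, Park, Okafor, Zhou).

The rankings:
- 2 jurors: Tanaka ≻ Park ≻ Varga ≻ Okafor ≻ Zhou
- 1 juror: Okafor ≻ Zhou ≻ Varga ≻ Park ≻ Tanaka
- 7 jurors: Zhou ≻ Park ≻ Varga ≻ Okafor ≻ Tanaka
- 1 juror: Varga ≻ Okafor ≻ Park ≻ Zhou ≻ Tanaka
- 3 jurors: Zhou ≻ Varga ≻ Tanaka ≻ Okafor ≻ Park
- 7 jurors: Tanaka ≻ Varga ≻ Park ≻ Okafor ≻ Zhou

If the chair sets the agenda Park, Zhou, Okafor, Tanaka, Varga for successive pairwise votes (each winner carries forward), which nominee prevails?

Varga

Round 1: Park vs Zhou — 10–11, Zhou advances.
Round 2: Zhou vs Okafor — 10–11, Okafor advances.
Round 3: Okafor vs Tanaka — 9–12, Tanaka advances.
Round 4: Tanaka vs Varga — 9–12, Varga advances.
The agenda winner is Varga.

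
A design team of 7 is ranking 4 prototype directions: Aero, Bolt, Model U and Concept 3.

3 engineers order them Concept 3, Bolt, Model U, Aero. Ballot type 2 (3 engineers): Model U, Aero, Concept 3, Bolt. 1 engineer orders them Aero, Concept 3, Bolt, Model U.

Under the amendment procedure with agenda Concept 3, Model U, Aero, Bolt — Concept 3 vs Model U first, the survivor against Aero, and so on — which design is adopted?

Aero

Round 1: Concept 3 vs Model U — 4–3, Concept 3 advances.
Round 2: Concept 3 vs Aero — 3–4, Aero advances.
Round 3: Aero vs Bolt — 4–3, Aero advances.
Aero survives the agenda.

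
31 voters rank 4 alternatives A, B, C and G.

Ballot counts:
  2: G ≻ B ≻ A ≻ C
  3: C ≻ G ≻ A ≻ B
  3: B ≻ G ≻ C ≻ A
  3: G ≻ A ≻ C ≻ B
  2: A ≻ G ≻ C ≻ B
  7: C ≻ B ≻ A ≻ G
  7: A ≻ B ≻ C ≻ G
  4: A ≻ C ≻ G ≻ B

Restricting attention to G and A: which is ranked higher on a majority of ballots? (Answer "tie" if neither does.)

A

Ballots ranking G above A: 2 + 3 + 3 + 3 = 11.
Ballots ranking A above G: 31 − 11 = 20.
A wins the head-to-head 20–11.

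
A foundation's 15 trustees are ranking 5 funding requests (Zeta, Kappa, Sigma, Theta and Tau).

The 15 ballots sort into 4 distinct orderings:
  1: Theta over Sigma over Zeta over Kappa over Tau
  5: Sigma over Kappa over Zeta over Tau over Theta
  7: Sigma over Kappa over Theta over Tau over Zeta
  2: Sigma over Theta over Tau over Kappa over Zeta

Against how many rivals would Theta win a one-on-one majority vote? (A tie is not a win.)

Theta against each rival (15 reviewers):
Theta vs Zeta: 1+7+2 = 10 for Theta, 5 for Zeta — Theta by 10–5.
Theta vs Kappa: Kappa wins 12–3.
Theta vs Sigma: Sigma, 14–1.
Theta–Tau: Theta 10–5.
Theta beats Zeta, Tau; loses to Kappa, Sigma — 2 pairwise wins.

2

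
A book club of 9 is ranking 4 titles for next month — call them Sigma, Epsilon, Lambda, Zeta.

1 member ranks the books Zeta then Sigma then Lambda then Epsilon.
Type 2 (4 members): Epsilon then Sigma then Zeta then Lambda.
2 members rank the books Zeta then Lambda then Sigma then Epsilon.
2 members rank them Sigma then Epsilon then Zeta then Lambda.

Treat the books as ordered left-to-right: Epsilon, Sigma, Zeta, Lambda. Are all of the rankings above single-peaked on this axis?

Axis positions: Epsilon=1, Sigma=2, Zeta=3, Lambda=4.
Type 1 (peak Zeta at position 3): ranking walks positions 3-2-4-1, expanding outward from the peak — single-peaked.
Type 2 (peak Epsilon at position 1): ranking walks positions 1-2-3-4, expanding outward from the peak — single-peaked.
Type 3 (peak Zeta at position 3): ranking walks positions 3-4-2-1, expanding outward from the peak — single-peaked.
Type 4 (peak Sigma at position 2): ranking walks positions 2-1-3-4, expanding outward from the peak — single-peaked.
Every ranking is single-peaked on this axis.

yes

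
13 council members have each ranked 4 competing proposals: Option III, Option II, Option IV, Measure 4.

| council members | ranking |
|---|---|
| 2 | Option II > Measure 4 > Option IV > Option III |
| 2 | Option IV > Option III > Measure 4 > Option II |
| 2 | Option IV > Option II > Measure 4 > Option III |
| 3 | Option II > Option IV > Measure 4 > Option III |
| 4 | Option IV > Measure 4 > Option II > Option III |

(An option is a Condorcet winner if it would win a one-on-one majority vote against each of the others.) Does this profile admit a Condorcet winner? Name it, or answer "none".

Option IV

Head-to-head results (13 council members):
Option III vs Option II: Option III is ranked higher on 2 ballots, Option II on 11. Option II wins 11–2.
Option III–Option IV: Option IV 13–0.
Option III vs Measure 4: 2 to 11, Measure 4.
Option II vs Option IV: 5 to 8, Option IV.
Option II vs Measure 4: 2+2+3 = 7 for Option II, 6 for Measure 4 — Option II by 7–6.
Option IV vs Measure 4: Option IV, 11–2.
Option IV defeats every rival head-to-head and is the Condorcet winner.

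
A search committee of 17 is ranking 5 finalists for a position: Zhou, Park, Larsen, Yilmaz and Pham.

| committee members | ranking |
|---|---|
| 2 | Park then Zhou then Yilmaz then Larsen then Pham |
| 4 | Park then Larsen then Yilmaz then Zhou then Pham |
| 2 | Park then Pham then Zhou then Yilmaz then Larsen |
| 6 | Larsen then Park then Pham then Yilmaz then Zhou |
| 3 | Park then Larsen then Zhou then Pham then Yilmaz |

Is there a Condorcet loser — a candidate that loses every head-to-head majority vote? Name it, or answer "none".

none

Head-to-head results (17 committee members):
Zhou vs Park: Park wins 17–0.
Zhou vs Larsen: 4 to 13, Larsen.
Zhou vs Yilmaz: 7 to 10, Yilmaz.
Zhou vs Pham: Zhou preferred on 2+4+3 = 9 ballots; Zhou wins 9–8.
Park–Larsen: Park 11–6.
Park vs Yilmaz: 2+4+2+6+3 = 17 for Park, 0 for Yilmaz — Park by 17–0.
Park–Pham: Park 17–0.
Larsen vs Yilmaz: 13 to 4, Larsen.
Larsen vs Pham: 15 to 2, Larsen.
Yilmaz vs Pham: Pham wins 11–6.
Each candidate has at least one pairwise win (Zhou beats Pham; Park beats Zhou; Larsen beats Zhou; Yilmaz beats Zhou; Pham beats Yilmaz) — no Condorcet loser.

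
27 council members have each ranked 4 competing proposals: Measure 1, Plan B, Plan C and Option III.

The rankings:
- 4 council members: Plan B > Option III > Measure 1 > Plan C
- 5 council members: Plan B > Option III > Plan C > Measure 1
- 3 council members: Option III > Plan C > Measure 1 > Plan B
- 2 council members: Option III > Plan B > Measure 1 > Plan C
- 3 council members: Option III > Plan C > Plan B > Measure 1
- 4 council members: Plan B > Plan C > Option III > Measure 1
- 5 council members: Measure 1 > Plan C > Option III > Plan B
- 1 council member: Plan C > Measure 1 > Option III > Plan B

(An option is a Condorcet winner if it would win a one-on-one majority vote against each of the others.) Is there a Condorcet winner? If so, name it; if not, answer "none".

Check each pair by majority over 27 ballots:
Measure 1 vs Plan B: Measure 1 preferred on 3+5+1 = 9 ballots; Plan B wins 18–9.
Measure 1 vs Plan C: Measure 1 is ranked higher on 4+2+5 = 11 ballots, Plan C on 16. Plan C wins 16–11.
Measure 1 vs Option III: Measure 1 preferred on 5+1 = 6 ballots; Option III wins 21–6.
Plan B vs Plan C: 15 to 12, Plan B.
Plan B vs Option III: 4+5+4 = 13 for Plan B, 14 for Option III — Option III by 14–13.
Plan C vs Option III: Plan C is ranked higher on 4+5+1 = 10 ballots, Option III on 17. Option III wins 17–10.
Only Option III has no losses; Option III is the Condorcet winner.

Option III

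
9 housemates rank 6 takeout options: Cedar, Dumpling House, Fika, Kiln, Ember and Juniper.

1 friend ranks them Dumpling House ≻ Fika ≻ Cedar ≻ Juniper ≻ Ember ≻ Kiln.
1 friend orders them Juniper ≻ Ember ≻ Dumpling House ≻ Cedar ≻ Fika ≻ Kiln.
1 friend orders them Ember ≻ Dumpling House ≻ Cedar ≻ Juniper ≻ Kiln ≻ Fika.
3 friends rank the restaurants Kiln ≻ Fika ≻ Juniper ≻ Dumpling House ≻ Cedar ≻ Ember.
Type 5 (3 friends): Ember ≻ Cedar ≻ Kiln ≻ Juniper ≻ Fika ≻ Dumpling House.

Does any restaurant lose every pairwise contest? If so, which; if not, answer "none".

none

Pairwise majorities:
Cedar vs Dumpling House: 3 for Cedar, 6 for Dumpling House — Dumpling House by 6–3.
Cedar vs Fika: Cedar wins 5–4.
Cedar vs Kiln: Cedar, 6–3.
Cedar–Ember: Ember 5–4.
Cedar vs Juniper: 1+1+3 = 5 for Cedar, 4 for Juniper — Cedar by 5–4.
Dumpling House vs Fika: 1+1+1 = 3 for Dumpling House, 6 for Fika — Fika by 6–3.
Dumpling House vs Kiln: Kiln, 6–3.
Dumpling House–Ember: Ember 5–4.
Dumpling House vs Juniper: Juniper wins 7–2.
Fika vs Kiln: 2 to 7, Kiln.
Fika–Ember: Ember 5–4.
Fika vs Juniper: Juniper wins 5–4.
Kiln vs Ember: Ember, 6–3.
Kiln vs Juniper: Kiln preferred on 3+3 = 6 ballots; Kiln wins 6–3.
Ember–Juniper: Juniper 5–4.
Each restaurant has at least one pairwise win (Cedar beats Fika; Dumpling House beats Cedar; Fika beats Dumpling House; Kiln beats Dumpling House; Ember beats Cedar; Juniper beats Dumpling House) — no Condorcet loser.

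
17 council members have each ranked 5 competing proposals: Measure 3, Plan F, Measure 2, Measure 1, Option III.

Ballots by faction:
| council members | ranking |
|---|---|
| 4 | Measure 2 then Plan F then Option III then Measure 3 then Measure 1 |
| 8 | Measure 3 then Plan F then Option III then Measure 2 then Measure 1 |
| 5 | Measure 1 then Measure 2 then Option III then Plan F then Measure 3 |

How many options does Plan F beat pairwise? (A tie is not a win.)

3

Plan F against each rival (17 council members):
Plan F vs Measure 3: 9 to 8, Plan F.
Plan F vs Measure 2: Measure 2 wins 9–8.
Plan F vs Measure 1: Plan F, 12–5.
Plan F vs Option III: Plan F preferred on 4+8 = 12 ballots; Plan F wins 12–5.
Plan F beats Measure 3, Measure 1, Option III; loses to Measure 2 — 3 pairwise wins.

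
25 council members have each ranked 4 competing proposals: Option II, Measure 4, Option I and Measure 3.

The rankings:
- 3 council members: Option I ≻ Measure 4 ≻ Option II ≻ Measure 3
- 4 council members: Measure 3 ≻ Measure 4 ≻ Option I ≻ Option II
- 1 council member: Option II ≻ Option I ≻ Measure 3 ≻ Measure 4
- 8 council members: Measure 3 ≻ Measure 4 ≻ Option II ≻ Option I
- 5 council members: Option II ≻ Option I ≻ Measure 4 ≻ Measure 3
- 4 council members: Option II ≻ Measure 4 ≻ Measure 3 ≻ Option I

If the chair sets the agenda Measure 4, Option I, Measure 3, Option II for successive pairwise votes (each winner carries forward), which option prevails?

Option II

Round 1: Measure 4 vs Option I — 16–9, Measure 4 advances.
Round 2: Measure 4 vs Measure 3 — 12–13, Measure 3 advances.
Round 3: Measure 3 vs Option II — 12–13, Option II advances.
The agenda winner is Option II.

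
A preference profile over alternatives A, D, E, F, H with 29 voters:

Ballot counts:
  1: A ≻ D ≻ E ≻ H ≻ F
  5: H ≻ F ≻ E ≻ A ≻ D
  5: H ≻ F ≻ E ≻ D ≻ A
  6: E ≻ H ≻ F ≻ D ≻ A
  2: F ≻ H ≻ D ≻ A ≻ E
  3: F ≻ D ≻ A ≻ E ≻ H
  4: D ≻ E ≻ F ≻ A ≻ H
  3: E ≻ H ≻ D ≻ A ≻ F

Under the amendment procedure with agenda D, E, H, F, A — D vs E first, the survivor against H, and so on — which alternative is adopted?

Round 1: D vs E — 10–19, E advances.
Round 2: E vs H — 17–12, E advances.
Round 3: E vs F — 14–15, F advances.
Round 4: F vs A — 25–4, F advances.
F survives the agenda.

F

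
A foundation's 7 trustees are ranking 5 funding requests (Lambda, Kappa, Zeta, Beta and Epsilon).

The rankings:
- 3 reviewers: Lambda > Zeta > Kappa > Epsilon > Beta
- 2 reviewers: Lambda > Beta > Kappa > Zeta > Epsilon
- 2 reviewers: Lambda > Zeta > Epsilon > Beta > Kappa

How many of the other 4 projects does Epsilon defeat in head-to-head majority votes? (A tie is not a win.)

1

Epsilon against each rival (7 reviewers):
Epsilon vs Lambda: Lambda, 7–0.
Epsilon vs Kappa: Kappa, 5–2.
Epsilon vs Zeta: Zeta, 7–0.
Epsilon vs Beta: 5 to 2, Epsilon.
Epsilon beats Beta; loses to Lambda, Kappa, Zeta — 1 pairwise win.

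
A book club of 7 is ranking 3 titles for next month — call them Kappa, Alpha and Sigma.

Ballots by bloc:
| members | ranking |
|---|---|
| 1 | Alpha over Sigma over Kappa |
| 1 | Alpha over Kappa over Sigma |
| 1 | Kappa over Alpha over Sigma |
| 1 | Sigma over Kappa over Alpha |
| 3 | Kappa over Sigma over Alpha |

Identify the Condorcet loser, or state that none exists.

Alpha

Pairwise majorities:
Kappa–Alpha: Kappa 5–2.
Kappa vs Sigma: Kappa preferred on 1+1+3 = 5 ballots; Kappa wins 5–2.
Alpha vs Sigma: 3 to 4, Sigma.
Alpha is beaten in every head-to-head and is the Condorcet loser.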